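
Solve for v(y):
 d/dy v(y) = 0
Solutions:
 v(y) = C1


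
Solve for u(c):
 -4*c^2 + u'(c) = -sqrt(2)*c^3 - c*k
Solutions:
 u(c) = C1 - sqrt(2)*c^4/4 + 4*c^3/3 - c^2*k/2


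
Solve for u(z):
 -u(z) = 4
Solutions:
 u(z) = -4


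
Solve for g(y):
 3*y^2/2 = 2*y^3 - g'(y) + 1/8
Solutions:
 g(y) = C1 + y^4/2 - y^3/2 + y/8


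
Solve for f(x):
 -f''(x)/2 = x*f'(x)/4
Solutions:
 f(x) = C1 + C2*erf(x/2)


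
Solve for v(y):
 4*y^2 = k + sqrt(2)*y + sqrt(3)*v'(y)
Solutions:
 v(y) = C1 - sqrt(3)*k*y/3 + 4*sqrt(3)*y^3/9 - sqrt(6)*y^2/6


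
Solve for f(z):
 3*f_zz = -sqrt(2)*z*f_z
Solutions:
 f(z) = C1 + C2*erf(2^(3/4)*sqrt(3)*z/6)


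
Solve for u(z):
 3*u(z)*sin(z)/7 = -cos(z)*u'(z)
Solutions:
 u(z) = C1*cos(z)^(3/7)


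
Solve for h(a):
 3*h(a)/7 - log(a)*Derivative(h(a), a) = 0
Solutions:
 h(a) = C1*exp(3*li(a)/7)


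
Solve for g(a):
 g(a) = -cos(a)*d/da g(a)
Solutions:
 g(a) = C1*sqrt(sin(a) - 1)/sqrt(sin(a) + 1)


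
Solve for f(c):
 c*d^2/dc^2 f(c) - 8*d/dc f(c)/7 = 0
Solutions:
 f(c) = C1 + C2*c^(15/7)


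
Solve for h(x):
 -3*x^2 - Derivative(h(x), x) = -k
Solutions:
 h(x) = C1 + k*x - x^3


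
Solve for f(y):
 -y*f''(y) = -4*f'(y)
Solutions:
 f(y) = C1 + C2*y^5


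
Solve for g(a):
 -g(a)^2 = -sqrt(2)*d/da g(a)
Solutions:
 g(a) = -2/(C1 + sqrt(2)*a)


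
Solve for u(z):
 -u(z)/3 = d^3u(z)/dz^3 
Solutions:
 u(z) = C3*exp(-3^(2/3)*z/3) + (C1*sin(3^(1/6)*z/2) + C2*cos(3^(1/6)*z/2))*exp(3^(2/3)*z/6)


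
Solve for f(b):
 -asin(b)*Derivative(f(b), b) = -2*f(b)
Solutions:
 f(b) = C1*exp(2*Integral(1/asin(b), b))


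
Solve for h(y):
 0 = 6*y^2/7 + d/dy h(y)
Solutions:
 h(y) = C1 - 2*y^3/7


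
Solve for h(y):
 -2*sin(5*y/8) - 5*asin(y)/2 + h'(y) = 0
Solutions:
 h(y) = C1 + 5*y*asin(y)/2 + 5*sqrt(1 - y^2)/2 - 16*cos(5*y/8)/5


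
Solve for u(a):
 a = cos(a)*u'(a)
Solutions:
 u(a) = C1 + Integral(a/cos(a), a)


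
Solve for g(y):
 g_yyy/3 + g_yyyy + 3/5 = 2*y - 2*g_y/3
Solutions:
 g(y) = C1 + C4*exp(-y) + 3*y^2/2 - 9*y/10 + (C2*sin(sqrt(5)*y/3) + C3*cos(sqrt(5)*y/3))*exp(y/3)


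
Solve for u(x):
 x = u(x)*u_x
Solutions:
 u(x) = -sqrt(C1 + x^2)
 u(x) = sqrt(C1 + x^2)


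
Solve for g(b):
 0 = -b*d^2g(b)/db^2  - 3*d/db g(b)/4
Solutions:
 g(b) = C1 + C2*b^(1/4)


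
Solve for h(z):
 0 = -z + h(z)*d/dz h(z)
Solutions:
 h(z) = -sqrt(C1 + z^2)
 h(z) = sqrt(C1 + z^2)


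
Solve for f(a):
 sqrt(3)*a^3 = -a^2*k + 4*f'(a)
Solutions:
 f(a) = C1 + sqrt(3)*a^4/16 + a^3*k/12


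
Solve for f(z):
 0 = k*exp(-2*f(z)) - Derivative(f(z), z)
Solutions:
 f(z) = log(-sqrt(C1 + 2*k*z))
 f(z) = log(C1 + 2*k*z)/2


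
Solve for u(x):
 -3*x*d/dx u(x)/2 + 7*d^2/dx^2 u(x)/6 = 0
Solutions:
 u(x) = C1 + C2*erfi(3*sqrt(14)*x/14)


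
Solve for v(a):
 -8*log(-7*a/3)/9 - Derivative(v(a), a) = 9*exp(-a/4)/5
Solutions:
 v(a) = C1 - 8*a*log(-a)/9 + 8*a*(-log(7) + 1 + log(3))/9 + 36*exp(-a/4)/5


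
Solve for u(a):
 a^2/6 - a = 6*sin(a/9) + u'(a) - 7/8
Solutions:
 u(a) = C1 + a^3/18 - a^2/2 + 7*a/8 + 54*cos(a/9)


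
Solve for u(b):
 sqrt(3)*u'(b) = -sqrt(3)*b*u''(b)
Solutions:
 u(b) = C1 + C2*log(b)


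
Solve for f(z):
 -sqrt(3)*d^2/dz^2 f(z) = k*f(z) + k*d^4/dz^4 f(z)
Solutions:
 f(z) = C1*exp(-sqrt(2)*z*sqrt((-sqrt(3 - 4*k^2) - sqrt(3))/k)/2) + C2*exp(sqrt(2)*z*sqrt((-sqrt(3 - 4*k^2) - sqrt(3))/k)/2) + C3*exp(-sqrt(2)*z*sqrt((sqrt(3 - 4*k^2) - sqrt(3))/k)/2) + C4*exp(sqrt(2)*z*sqrt((sqrt(3 - 4*k^2) - sqrt(3))/k)/2)


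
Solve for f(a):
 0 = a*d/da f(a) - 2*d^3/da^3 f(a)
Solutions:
 f(a) = C1 + Integral(C2*airyai(2^(2/3)*a/2) + C3*airybi(2^(2/3)*a/2), a)


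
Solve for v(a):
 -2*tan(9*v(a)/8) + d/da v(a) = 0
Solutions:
 v(a) = -8*asin(C1*exp(9*a/4))/9 + 8*pi/9
 v(a) = 8*asin(C1*exp(9*a/4))/9


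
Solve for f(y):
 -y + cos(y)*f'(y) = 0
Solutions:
 f(y) = C1 + Integral(y/cos(y), y)


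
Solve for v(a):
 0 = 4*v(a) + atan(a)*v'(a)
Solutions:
 v(a) = C1*exp(-4*Integral(1/atan(a), a))


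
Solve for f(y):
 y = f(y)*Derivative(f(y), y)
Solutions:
 f(y) = -sqrt(C1 + y^2)
 f(y) = sqrt(C1 + y^2)


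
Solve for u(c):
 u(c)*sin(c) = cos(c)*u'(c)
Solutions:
 u(c) = C1/cos(c)


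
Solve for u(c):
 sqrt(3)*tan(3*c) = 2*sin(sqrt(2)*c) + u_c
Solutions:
 u(c) = C1 - sqrt(3)*log(cos(3*c))/3 + sqrt(2)*cos(sqrt(2)*c)


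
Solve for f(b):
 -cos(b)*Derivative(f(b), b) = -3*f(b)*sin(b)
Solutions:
 f(b) = C1/cos(b)^3


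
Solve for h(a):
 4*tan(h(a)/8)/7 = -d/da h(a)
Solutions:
 h(a) = -8*asin(C1*exp(-a/14)) + 8*pi
 h(a) = 8*asin(C1*exp(-a/14))


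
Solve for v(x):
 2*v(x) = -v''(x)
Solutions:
 v(x) = C1*sin(sqrt(2)*x) + C2*cos(sqrt(2)*x)


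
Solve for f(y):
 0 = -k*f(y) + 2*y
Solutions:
 f(y) = 2*y/k


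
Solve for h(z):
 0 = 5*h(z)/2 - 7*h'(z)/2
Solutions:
 h(z) = C1*exp(5*z/7)


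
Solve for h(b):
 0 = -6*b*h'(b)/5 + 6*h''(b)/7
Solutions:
 h(b) = C1 + C2*erfi(sqrt(70)*b/10)


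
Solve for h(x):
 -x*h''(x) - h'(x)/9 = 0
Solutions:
 h(x) = C1 + C2*x^(8/9)


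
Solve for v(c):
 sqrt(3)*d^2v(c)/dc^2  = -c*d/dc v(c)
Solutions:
 v(c) = C1 + C2*erf(sqrt(2)*3^(3/4)*c/6)


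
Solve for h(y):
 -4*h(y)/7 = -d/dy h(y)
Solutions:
 h(y) = C1*exp(4*y/7)


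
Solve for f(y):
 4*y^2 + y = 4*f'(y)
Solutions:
 f(y) = C1 + y^3/3 + y^2/8


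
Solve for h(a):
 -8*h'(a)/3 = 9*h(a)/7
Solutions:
 h(a) = C1*exp(-27*a/56)


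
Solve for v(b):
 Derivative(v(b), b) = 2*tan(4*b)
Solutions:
 v(b) = C1 - log(cos(4*b))/2


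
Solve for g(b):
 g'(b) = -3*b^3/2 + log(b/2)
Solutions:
 g(b) = C1 - 3*b^4/8 + b*log(b) - b - b*log(2)


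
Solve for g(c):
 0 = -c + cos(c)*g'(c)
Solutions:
 g(c) = C1 + Integral(c/cos(c), c)


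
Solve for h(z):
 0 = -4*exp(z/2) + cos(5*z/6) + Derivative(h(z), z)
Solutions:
 h(z) = C1 + 8*exp(z/2) - 6*sin(5*z/6)/5


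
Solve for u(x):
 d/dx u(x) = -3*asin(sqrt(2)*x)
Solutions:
 u(x) = C1 - 3*x*asin(sqrt(2)*x) - 3*sqrt(2)*sqrt(1 - 2*x^2)/2


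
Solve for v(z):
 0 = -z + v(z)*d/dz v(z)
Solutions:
 v(z) = -sqrt(C1 + z^2)
 v(z) = sqrt(C1 + z^2)


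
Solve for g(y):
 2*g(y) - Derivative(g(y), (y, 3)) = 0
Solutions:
 g(y) = C3*exp(2^(1/3)*y) + (C1*sin(2^(1/3)*sqrt(3)*y/2) + C2*cos(2^(1/3)*sqrt(3)*y/2))*exp(-2^(1/3)*y/2)


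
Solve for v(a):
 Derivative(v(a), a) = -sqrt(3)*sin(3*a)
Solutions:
 v(a) = C1 + sqrt(3)*cos(3*a)/3


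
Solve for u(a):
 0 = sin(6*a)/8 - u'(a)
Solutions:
 u(a) = C1 - cos(6*a)/48


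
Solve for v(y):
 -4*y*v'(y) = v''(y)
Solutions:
 v(y) = C1 + C2*erf(sqrt(2)*y)


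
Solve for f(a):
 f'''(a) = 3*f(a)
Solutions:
 f(a) = C3*exp(3^(1/3)*a) + (C1*sin(3^(5/6)*a/2) + C2*cos(3^(5/6)*a/2))*exp(-3^(1/3)*a/2)


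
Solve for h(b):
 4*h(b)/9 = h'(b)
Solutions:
 h(b) = C1*exp(4*b/9)


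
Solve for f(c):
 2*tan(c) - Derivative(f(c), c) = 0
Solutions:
 f(c) = C1 - 2*log(cos(c))


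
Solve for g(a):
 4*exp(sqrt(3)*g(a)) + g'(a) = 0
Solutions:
 g(a) = sqrt(3)*(2*log(1/(C1 + 4*a)) - log(3))/6


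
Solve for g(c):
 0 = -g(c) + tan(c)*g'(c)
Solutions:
 g(c) = C1*sin(c)


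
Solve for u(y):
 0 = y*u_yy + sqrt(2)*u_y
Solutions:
 u(y) = C1 + C2*y^(1 - sqrt(2))


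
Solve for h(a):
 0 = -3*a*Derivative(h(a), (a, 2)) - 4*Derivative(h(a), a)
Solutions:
 h(a) = C1 + C2/a^(1/3)


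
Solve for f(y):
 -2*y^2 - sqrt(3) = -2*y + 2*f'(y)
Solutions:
 f(y) = C1 - y^3/3 + y^2/2 - sqrt(3)*y/2


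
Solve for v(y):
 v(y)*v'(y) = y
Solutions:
 v(y) = -sqrt(C1 + y^2)
 v(y) = sqrt(C1 + y^2)


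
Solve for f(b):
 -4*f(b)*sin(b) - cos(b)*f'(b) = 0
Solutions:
 f(b) = C1*cos(b)^4


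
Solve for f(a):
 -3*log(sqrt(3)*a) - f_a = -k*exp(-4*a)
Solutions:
 f(a) = C1 - 3*a*log(a) + a*(3 - 3*log(3)/2) - k*exp(-4*a)/4


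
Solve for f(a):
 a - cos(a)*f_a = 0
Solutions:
 f(a) = C1 + Integral(a/cos(a), a)


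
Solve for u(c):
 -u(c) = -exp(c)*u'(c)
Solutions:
 u(c) = C1*exp(-exp(-c))


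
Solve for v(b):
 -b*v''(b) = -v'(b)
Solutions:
 v(b) = C1 + C2*b^2


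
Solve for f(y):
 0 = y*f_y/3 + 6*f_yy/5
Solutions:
 f(y) = C1 + C2*erf(sqrt(5)*y/6)


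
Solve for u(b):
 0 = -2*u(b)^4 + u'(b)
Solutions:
 u(b) = (-1/(C1 + 6*b))^(1/3)
 u(b) = (-1/(C1 + 2*b))^(1/3)*(-3^(2/3) - 3*3^(1/6)*I)/6
 u(b) = (-1/(C1 + 2*b))^(1/3)*(-3^(2/3) + 3*3^(1/6)*I)/6


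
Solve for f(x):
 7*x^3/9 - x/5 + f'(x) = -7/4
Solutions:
 f(x) = C1 - 7*x^4/36 + x^2/10 - 7*x/4


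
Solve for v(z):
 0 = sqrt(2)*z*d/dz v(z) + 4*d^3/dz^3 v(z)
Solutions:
 v(z) = C1 + Integral(C2*airyai(-sqrt(2)*z/2) + C3*airybi(-sqrt(2)*z/2), z)


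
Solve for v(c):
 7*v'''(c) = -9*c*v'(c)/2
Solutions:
 v(c) = C1 + Integral(C2*airyai(-42^(2/3)*c/14) + C3*airybi(-42^(2/3)*c/14), c)


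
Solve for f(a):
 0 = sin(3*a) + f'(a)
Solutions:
 f(a) = C1 + cos(3*a)/3


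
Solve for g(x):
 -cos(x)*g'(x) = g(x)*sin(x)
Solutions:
 g(x) = C1*cos(x)


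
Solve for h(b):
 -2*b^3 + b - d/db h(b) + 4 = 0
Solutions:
 h(b) = C1 - b^4/2 + b^2/2 + 4*b


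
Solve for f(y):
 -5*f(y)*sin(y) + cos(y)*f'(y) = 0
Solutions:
 f(y) = C1/cos(y)^5


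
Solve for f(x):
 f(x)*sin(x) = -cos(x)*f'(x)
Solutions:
 f(x) = C1*cos(x)


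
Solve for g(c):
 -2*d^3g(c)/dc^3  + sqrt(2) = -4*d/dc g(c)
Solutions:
 g(c) = C1 + C2*exp(-sqrt(2)*c) + C3*exp(sqrt(2)*c) - sqrt(2)*c/4


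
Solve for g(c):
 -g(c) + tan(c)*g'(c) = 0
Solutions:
 g(c) = C1*sin(c)


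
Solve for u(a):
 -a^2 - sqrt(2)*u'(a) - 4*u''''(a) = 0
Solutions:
 u(a) = C1 + C4*exp(-sqrt(2)*a/2) - sqrt(2)*a^3/6 + (C2*sin(sqrt(6)*a/4) + C3*cos(sqrt(6)*a/4))*exp(sqrt(2)*a/4)


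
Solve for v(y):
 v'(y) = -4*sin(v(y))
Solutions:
 v(y) = -acos((-C1 - exp(8*y))/(C1 - exp(8*y))) + 2*pi
 v(y) = acos((-C1 - exp(8*y))/(C1 - exp(8*y)))


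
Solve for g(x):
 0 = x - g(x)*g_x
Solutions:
 g(x) = -sqrt(C1 + x^2)
 g(x) = sqrt(C1 + x^2)


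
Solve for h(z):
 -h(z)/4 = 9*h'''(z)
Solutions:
 h(z) = C3*exp(-6^(1/3)*z/6) + (C1*sin(2^(1/3)*3^(5/6)*z/12) + C2*cos(2^(1/3)*3^(5/6)*z/12))*exp(6^(1/3)*z/12)


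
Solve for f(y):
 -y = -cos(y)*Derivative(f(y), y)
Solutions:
 f(y) = C1 + Integral(y/cos(y), y)


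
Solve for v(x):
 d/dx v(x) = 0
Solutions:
 v(x) = C1


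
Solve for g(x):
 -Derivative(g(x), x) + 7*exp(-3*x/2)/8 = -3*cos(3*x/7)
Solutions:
 g(x) = C1 + 7*sin(3*x/7) - 7*exp(-3*x/2)/12


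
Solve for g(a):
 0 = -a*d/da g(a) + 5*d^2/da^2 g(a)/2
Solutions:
 g(a) = C1 + C2*erfi(sqrt(5)*a/5)


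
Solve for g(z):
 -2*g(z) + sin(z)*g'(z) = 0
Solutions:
 g(z) = C1*(cos(z) - 1)/(cos(z) + 1)


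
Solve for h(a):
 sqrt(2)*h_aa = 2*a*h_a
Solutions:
 h(a) = C1 + C2*erfi(2^(3/4)*a/2)


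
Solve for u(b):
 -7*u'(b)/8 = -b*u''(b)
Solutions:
 u(b) = C1 + C2*b^(15/8)


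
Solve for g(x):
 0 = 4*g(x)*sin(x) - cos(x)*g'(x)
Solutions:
 g(x) = C1/cos(x)^4


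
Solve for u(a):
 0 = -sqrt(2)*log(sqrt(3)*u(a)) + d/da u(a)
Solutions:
 -sqrt(2)*Integral(1/(2*log(_y) + log(3)), (_y, u(a))) = C1 - a


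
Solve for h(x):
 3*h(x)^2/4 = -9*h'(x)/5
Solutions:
 h(x) = 12/(C1 + 5*x)


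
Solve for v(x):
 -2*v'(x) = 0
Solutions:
 v(x) = C1


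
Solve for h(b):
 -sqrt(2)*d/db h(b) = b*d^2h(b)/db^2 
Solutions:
 h(b) = C1 + C2*b^(1 - sqrt(2))


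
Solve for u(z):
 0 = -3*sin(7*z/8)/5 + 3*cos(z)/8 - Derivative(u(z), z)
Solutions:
 u(z) = C1 + 3*sin(z)/8 + 24*cos(7*z/8)/35


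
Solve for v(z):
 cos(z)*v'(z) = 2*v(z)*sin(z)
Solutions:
 v(z) = C1/cos(z)^2


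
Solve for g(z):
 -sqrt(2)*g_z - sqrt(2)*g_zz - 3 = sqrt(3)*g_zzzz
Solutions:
 g(z) = C1 + C2*exp(-z*(-2^(5/6)*3^(1/6)*(9 + sqrt(4*sqrt(6) + 81))^(1/3) + 2*2^(2/3)*3^(1/3)/(9 + sqrt(4*sqrt(6) + 81))^(1/3))/12)*sin(z*(2*2^(2/3)*3^(5/6)/(9 + sqrt(4*sqrt(6) + 81))^(1/3) + 2^(5/6)*3^(2/3)*(9 + sqrt(4*sqrt(6) + 81))^(1/3))/12) + C3*exp(-z*(-2^(5/6)*3^(1/6)*(9 + sqrt(4*sqrt(6) + 81))^(1/3) + 2*2^(2/3)*3^(1/3)/(9 + sqrt(4*sqrt(6) + 81))^(1/3))/12)*cos(z*(2*2^(2/3)*3^(5/6)/(9 + sqrt(4*sqrt(6) + 81))^(1/3) + 2^(5/6)*3^(2/3)*(9 + sqrt(4*sqrt(6) + 81))^(1/3))/12) + C4*exp(z*(-2^(5/6)*3^(1/6)*(9 + sqrt(4*sqrt(6) + 81))^(1/3) + 2*2^(2/3)*3^(1/3)/(9 + sqrt(4*sqrt(6) + 81))^(1/3))/6) - 3*sqrt(2)*z/2


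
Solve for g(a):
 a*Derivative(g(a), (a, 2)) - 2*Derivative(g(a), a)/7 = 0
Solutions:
 g(a) = C1 + C2*a^(9/7)


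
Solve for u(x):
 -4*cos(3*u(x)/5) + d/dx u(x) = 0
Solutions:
 -4*x - 5*log(sin(3*u(x)/5) - 1)/6 + 5*log(sin(3*u(x)/5) + 1)/6 = C1


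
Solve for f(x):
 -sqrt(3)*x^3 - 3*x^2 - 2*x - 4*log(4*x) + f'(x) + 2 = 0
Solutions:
 f(x) = C1 + sqrt(3)*x^4/4 + x^3 + x^2 + 4*x*log(x) - 6*x + x*log(256)


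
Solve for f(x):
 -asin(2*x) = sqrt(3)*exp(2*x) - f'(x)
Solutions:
 f(x) = C1 + x*asin(2*x) + sqrt(1 - 4*x^2)/2 + sqrt(3)*exp(2*x)/2


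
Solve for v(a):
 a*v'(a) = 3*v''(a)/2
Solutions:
 v(a) = C1 + C2*erfi(sqrt(3)*a/3)


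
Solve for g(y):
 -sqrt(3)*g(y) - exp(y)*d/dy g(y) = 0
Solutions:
 g(y) = C1*exp(sqrt(3)*exp(-y))


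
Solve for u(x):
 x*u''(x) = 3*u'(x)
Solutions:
 u(x) = C1 + C2*x^4


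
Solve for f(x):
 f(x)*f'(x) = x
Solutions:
 f(x) = -sqrt(C1 + x^2)
 f(x) = sqrt(C1 + x^2)


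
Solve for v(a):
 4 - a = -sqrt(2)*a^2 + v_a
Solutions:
 v(a) = C1 + sqrt(2)*a^3/3 - a^2/2 + 4*a


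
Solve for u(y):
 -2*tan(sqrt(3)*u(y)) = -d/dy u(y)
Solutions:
 u(y) = sqrt(3)*(pi - asin(C1*exp(2*sqrt(3)*y)))/3
 u(y) = sqrt(3)*asin(C1*exp(2*sqrt(3)*y))/3


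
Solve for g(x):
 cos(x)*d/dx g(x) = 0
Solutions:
 g(x) = C1


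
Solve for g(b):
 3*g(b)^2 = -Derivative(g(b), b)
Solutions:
 g(b) = 1/(C1 + 3*b)


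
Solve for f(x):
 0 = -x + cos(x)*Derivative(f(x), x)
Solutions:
 f(x) = C1 + Integral(x/cos(x), x)


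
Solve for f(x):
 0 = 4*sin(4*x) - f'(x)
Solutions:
 f(x) = C1 - cos(4*x)


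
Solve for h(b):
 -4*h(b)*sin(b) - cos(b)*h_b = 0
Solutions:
 h(b) = C1*cos(b)^4


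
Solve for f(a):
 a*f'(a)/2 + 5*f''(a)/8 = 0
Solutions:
 f(a) = C1 + C2*erf(sqrt(10)*a/5)


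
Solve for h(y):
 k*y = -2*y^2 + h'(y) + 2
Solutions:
 h(y) = C1 + k*y^2/2 + 2*y^3/3 - 2*y


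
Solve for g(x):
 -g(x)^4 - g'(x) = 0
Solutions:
 g(x) = (-3^(2/3) - 3*3^(1/6)*I)*(1/(C1 + x))^(1/3)/6
 g(x) = (-3^(2/3) + 3*3^(1/6)*I)*(1/(C1 + x))^(1/3)/6
 g(x) = (1/(C1 + 3*x))^(1/3)


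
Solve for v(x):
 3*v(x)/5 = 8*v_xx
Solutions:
 v(x) = C1*exp(-sqrt(30)*x/20) + C2*exp(sqrt(30)*x/20)


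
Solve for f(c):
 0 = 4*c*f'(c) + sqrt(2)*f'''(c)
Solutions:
 f(c) = C1 + Integral(C2*airyai(-sqrt(2)*c) + C3*airybi(-sqrt(2)*c), c)


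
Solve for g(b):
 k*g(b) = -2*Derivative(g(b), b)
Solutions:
 g(b) = C1*exp(-b*k/2)


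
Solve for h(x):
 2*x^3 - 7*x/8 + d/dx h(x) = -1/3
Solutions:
 h(x) = C1 - x^4/2 + 7*x^2/16 - x/3


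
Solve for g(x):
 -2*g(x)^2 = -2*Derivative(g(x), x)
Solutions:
 g(x) = -1/(C1 + x)


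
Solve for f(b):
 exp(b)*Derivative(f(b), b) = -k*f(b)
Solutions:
 f(b) = C1*exp(k*exp(-b))


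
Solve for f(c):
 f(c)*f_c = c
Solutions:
 f(c) = -sqrt(C1 + c^2)
 f(c) = sqrt(C1 + c^2)


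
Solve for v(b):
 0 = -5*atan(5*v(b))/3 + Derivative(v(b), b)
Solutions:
 Integral(1/atan(5*_y), (_y, v(b))) = C1 + 5*b/3


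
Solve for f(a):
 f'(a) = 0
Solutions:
 f(a) = C1


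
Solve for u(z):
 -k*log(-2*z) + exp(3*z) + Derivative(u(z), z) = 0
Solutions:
 u(z) = C1 + k*z*log(-z) + k*z*(-1 + log(2)) - exp(3*z)/3


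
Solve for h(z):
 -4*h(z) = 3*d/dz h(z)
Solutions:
 h(z) = C1*exp(-4*z/3)


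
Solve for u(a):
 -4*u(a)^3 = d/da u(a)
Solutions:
 u(a) = -sqrt(2)*sqrt(-1/(C1 - 4*a))/2
 u(a) = sqrt(2)*sqrt(-1/(C1 - 4*a))/2


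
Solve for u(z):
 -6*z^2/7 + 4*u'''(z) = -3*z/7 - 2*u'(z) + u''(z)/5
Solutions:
 u(z) = C1 + z^3/7 - 9*z^2/140 - 1209*z/700 + (C2*sin(sqrt(799)*z/40) + C3*cos(sqrt(799)*z/40))*exp(z/40)


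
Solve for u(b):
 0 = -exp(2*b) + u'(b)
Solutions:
 u(b) = C1 + exp(2*b)/2


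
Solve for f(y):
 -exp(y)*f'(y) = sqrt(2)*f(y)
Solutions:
 f(y) = C1*exp(sqrt(2)*exp(-y))


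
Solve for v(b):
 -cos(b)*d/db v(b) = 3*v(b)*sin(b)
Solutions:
 v(b) = C1*cos(b)^3


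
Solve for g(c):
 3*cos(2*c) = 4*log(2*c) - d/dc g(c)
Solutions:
 g(c) = C1 + 4*c*log(c) - 4*c + 4*c*log(2) - 3*sin(2*c)/2


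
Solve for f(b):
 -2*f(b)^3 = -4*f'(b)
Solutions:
 f(b) = -sqrt(-1/(C1 + b))
 f(b) = sqrt(-1/(C1 + b))


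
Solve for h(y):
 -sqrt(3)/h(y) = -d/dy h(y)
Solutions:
 h(y) = -sqrt(C1 + 2*sqrt(3)*y)
 h(y) = sqrt(C1 + 2*sqrt(3)*y)


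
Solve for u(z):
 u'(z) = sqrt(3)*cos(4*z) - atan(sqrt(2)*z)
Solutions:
 u(z) = C1 - z*atan(sqrt(2)*z) + sqrt(2)*log(2*z^2 + 1)/4 + sqrt(3)*sin(4*z)/4


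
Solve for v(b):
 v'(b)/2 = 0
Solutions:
 v(b) = C1


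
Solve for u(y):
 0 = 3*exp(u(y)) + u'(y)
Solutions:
 u(y) = log(1/(C1 + 3*y))


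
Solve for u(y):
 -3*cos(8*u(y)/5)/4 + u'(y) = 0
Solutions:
 -3*y/4 - 5*log(sin(8*u(y)/5) - 1)/16 + 5*log(sin(8*u(y)/5) + 1)/16 = C1


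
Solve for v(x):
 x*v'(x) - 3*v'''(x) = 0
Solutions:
 v(x) = C1 + Integral(C2*airyai(3^(2/3)*x/3) + C3*airybi(3^(2/3)*x/3), x)


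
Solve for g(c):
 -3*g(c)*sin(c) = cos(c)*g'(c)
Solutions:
 g(c) = C1*cos(c)^3


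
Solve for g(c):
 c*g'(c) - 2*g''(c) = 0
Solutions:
 g(c) = C1 + C2*erfi(c/2)


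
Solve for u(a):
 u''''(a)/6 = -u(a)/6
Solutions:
 u(a) = (C1*sin(sqrt(2)*a/2) + C2*cos(sqrt(2)*a/2))*exp(-sqrt(2)*a/2) + (C3*sin(sqrt(2)*a/2) + C4*cos(sqrt(2)*a/2))*exp(sqrt(2)*a/2)


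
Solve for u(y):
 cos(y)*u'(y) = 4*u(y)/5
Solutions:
 u(y) = C1*(sin(y) + 1)^(2/5)/(sin(y) - 1)^(2/5)


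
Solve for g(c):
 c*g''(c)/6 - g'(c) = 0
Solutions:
 g(c) = C1 + C2*c^7


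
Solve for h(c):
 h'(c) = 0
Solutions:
 h(c) = C1


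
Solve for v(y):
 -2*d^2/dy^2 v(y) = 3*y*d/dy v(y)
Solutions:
 v(y) = C1 + C2*erf(sqrt(3)*y/2)


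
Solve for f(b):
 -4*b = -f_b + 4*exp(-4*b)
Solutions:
 f(b) = C1 + 2*b^2 - exp(-4*b)


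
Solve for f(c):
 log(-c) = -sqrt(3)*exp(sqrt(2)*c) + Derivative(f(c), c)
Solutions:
 f(c) = C1 + c*log(-c) - c + sqrt(6)*exp(sqrt(2)*c)/2


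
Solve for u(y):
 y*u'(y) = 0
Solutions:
 u(y) = C1


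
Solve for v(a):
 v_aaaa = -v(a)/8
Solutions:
 v(a) = (C1*sin(2^(3/4)*a/4) + C2*cos(2^(3/4)*a/4))*exp(-2^(3/4)*a/4) + (C3*sin(2^(3/4)*a/4) + C4*cos(2^(3/4)*a/4))*exp(2^(3/4)*a/4)


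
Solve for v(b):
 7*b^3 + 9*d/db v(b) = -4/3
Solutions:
 v(b) = C1 - 7*b^4/36 - 4*b/27


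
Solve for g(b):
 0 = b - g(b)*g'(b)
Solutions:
 g(b) = -sqrt(C1 + b^2)
 g(b) = sqrt(C1 + b^2)


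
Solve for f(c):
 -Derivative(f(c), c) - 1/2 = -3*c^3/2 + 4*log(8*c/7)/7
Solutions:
 f(c) = C1 + 3*c^4/8 - 4*c*log(c)/7 - 12*c*log(2)/7 + c/14 + 4*c*log(7)/7


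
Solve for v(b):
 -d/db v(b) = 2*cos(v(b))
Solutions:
 v(b) = pi - asin((C1 + exp(4*b))/(C1 - exp(4*b)))
 v(b) = asin((C1 + exp(4*b))/(C1 - exp(4*b)))


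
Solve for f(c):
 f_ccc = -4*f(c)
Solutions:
 f(c) = C3*exp(-2^(2/3)*c) + (C1*sin(2^(2/3)*sqrt(3)*c/2) + C2*cos(2^(2/3)*sqrt(3)*c/2))*exp(2^(2/3)*c/2)


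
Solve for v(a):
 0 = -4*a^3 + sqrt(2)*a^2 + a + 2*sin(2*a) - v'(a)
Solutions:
 v(a) = C1 - a^4 + sqrt(2)*a^3/3 + a^2/2 - cos(2*a)


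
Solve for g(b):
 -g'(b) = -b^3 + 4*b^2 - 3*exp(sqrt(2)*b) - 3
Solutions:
 g(b) = C1 + b^4/4 - 4*b^3/3 + 3*b + 3*sqrt(2)*exp(sqrt(2)*b)/2


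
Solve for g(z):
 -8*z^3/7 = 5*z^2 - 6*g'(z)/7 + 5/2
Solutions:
 g(z) = C1 + z^4/3 + 35*z^3/18 + 35*z/12


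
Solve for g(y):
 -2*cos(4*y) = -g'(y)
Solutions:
 g(y) = C1 + sin(4*y)/2


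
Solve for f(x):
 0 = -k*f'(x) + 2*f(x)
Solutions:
 f(x) = C1*exp(2*x/k)


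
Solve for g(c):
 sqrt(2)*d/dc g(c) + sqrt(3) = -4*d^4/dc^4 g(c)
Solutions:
 g(c) = C1 + C4*exp(-sqrt(2)*c/2) - sqrt(6)*c/2 + (C2*sin(sqrt(6)*c/4) + C3*cos(sqrt(6)*c/4))*exp(sqrt(2)*c/4)


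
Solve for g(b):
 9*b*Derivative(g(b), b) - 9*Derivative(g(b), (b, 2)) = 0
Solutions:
 g(b) = C1 + C2*erfi(sqrt(2)*b/2)


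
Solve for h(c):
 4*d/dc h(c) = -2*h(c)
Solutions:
 h(c) = C1*exp(-c/2)


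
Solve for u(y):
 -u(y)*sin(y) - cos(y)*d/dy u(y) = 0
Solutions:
 u(y) = C1*cos(y)


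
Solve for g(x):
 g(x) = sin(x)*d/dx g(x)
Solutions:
 g(x) = C1*sqrt(cos(x) - 1)/sqrt(cos(x) + 1)


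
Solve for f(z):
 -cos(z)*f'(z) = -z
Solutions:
 f(z) = C1 + Integral(z/cos(z), z)


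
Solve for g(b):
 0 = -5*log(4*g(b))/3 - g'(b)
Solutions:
 3*Integral(1/(log(_y) + 2*log(2)), (_y, g(b)))/5 = C1 - b


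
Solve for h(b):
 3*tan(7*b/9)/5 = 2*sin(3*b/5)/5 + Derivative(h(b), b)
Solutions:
 h(b) = C1 - 27*log(cos(7*b/9))/35 + 2*cos(3*b/5)/3


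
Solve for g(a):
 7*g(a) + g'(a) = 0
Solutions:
 g(a) = C1*exp(-7*a)


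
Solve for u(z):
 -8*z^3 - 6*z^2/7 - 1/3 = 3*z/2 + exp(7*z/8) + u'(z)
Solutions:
 u(z) = C1 - 2*z^4 - 2*z^3/7 - 3*z^2/4 - z/3 - 8*exp(7*z/8)/7


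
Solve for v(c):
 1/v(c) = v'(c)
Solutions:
 v(c) = -sqrt(C1 + 2*c)
 v(c) = sqrt(C1 + 2*c)


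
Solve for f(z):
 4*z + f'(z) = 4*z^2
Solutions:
 f(z) = C1 + 4*z^3/3 - 2*z^2


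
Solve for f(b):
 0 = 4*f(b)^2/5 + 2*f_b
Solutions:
 f(b) = 5/(C1 + 2*b)


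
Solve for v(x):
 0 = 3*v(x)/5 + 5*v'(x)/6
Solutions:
 v(x) = C1*exp(-18*x/25)


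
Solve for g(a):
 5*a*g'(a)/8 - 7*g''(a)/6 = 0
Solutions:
 g(a) = C1 + C2*erfi(sqrt(210)*a/28)


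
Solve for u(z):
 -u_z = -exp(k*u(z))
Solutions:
 u(z) = Piecewise((log(-1/(C1*k + k*z))/k, Ne(k, 0)), (nan, True))
 u(z) = Piecewise((C1 + z, Eq(k, 0)), (nan, True))


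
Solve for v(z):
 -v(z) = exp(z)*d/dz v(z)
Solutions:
 v(z) = C1*exp(exp(-z))


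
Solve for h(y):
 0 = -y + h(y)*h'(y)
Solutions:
 h(y) = -sqrt(C1 + y^2)
 h(y) = sqrt(C1 + y^2)


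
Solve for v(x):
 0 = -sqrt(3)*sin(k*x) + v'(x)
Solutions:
 v(x) = C1 - sqrt(3)*cos(k*x)/k


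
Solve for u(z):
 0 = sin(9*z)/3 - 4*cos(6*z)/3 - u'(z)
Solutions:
 u(z) = C1 - 2*sin(6*z)/9 - cos(9*z)/27


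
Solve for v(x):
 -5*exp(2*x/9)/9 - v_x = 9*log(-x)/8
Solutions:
 v(x) = C1 - 9*x*log(-x)/8 + 9*x/8 - 5*exp(2*x/9)/2


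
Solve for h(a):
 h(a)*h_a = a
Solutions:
 h(a) = -sqrt(C1 + a^2)
 h(a) = sqrt(C1 + a^2)


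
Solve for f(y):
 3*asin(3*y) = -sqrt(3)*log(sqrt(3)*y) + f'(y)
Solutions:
 f(y) = C1 + sqrt(3)*y*(log(y) - 1) + 3*y*asin(3*y) + sqrt(3)*y*log(3)/2 + sqrt(1 - 9*y^2)


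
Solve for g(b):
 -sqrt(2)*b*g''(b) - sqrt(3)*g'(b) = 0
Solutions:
 g(b) = C1 + C2*b^(1 - sqrt(6)/2)


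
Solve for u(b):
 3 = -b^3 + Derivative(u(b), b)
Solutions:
 u(b) = C1 + b^4/4 + 3*b


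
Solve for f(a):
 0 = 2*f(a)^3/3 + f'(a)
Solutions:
 f(a) = -sqrt(6)*sqrt(-1/(C1 - 2*a))/2
 f(a) = sqrt(6)*sqrt(-1/(C1 - 2*a))/2


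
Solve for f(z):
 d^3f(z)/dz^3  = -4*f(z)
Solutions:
 f(z) = C3*exp(-2^(2/3)*z) + (C1*sin(2^(2/3)*sqrt(3)*z/2) + C2*cos(2^(2/3)*sqrt(3)*z/2))*exp(2^(2/3)*z/2)


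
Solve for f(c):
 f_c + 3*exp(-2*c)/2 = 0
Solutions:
 f(c) = C1 + 3*exp(-2*c)/4


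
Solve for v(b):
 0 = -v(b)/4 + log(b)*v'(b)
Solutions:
 v(b) = C1*exp(li(b)/4)


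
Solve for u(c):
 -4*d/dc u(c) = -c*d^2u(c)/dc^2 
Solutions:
 u(c) = C1 + C2*c^5


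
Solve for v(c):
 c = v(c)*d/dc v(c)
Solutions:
 v(c) = -sqrt(C1 + c^2)
 v(c) = sqrt(C1 + c^2)


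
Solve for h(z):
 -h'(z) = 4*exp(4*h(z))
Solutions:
 h(z) = log(-I*(1/(C1 + 16*z))^(1/4))
 h(z) = log(I*(1/(C1 + 16*z))^(1/4))
 h(z) = log(-(1/(C1 + 16*z))^(1/4))
 h(z) = log(1/(C1 + 16*z))/4


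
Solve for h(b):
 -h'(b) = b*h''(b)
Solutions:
 h(b) = C1 + C2*log(b)


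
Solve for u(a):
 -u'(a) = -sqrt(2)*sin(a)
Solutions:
 u(a) = C1 - sqrt(2)*cos(a)


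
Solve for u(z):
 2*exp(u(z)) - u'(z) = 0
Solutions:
 u(z) = log(-1/(C1 + 2*z))


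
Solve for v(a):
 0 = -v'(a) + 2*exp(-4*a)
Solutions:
 v(a) = C1 - exp(-4*a)/2


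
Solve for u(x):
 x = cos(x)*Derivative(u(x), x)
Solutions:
 u(x) = C1 + Integral(x/cos(x), x)


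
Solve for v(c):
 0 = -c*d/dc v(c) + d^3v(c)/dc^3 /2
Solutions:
 v(c) = C1 + Integral(C2*airyai(2^(1/3)*c) + C3*airybi(2^(1/3)*c), c)


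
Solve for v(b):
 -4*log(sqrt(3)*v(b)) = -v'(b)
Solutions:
 -Integral(1/(2*log(_y) + log(3)), (_y, v(b)))/2 = C1 - b


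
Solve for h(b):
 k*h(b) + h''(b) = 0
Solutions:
 h(b) = C1*exp(-b*sqrt(-k)) + C2*exp(b*sqrt(-k))


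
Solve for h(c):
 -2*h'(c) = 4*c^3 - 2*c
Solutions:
 h(c) = C1 - c^4/2 + c^2/2


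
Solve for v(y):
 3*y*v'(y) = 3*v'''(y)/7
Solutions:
 v(y) = C1 + Integral(C2*airyai(7^(1/3)*y) + C3*airybi(7^(1/3)*y), y)


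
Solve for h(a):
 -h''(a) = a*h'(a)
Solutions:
 h(a) = C1 + C2*erf(sqrt(2)*a/2)


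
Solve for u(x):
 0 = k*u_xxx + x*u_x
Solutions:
 u(x) = C1 + Integral(C2*airyai(x*(-1/k)^(1/3)) + C3*airybi(x*(-1/k)^(1/3)), x)


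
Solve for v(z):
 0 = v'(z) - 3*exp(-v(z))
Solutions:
 v(z) = log(C1 + 3*z)


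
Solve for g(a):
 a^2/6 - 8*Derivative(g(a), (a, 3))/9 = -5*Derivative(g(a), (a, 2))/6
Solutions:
 g(a) = C1 + C2*a + C3*exp(15*a/16) - a^4/60 - 16*a^3/225 - 256*a^2/1125


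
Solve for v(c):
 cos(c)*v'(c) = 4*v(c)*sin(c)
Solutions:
 v(c) = C1/cos(c)^4


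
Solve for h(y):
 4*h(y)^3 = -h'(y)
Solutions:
 h(y) = -sqrt(2)*sqrt(-1/(C1 - 4*y))/2
 h(y) = sqrt(2)*sqrt(-1/(C1 - 4*y))/2


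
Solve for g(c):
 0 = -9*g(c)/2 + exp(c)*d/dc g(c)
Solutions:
 g(c) = C1*exp(-9*exp(-c)/2)


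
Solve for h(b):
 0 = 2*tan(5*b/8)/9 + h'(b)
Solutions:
 h(b) = C1 + 16*log(cos(5*b/8))/45


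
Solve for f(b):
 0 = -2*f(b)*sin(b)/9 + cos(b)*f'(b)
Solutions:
 f(b) = C1/cos(b)^(2/9)


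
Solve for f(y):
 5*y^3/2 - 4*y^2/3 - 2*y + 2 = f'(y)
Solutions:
 f(y) = C1 + 5*y^4/8 - 4*y^3/9 - y^2 + 2*y


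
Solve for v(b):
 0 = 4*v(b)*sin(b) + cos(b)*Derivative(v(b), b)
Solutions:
 v(b) = C1*cos(b)^4


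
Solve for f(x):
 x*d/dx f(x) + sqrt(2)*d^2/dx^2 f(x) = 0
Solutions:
 f(x) = C1 + C2*erf(2^(1/4)*x/2)


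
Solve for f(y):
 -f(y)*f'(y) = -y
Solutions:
 f(y) = -sqrt(C1 + y^2)
 f(y) = sqrt(C1 + y^2)


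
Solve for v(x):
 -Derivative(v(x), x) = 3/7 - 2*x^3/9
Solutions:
 v(x) = C1 + x^4/18 - 3*x/7


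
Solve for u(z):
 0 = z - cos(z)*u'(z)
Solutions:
 u(z) = C1 + Integral(z/cos(z), z)


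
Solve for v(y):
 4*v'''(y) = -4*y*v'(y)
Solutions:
 v(y) = C1 + Integral(C2*airyai(-y) + C3*airybi(-y), y)


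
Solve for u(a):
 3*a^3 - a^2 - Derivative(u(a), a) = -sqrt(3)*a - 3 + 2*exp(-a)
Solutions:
 u(a) = C1 + 3*a^4/4 - a^3/3 + sqrt(3)*a^2/2 + 3*a + 2*exp(-a)


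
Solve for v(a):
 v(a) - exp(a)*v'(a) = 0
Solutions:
 v(a) = C1*exp(-exp(-a))


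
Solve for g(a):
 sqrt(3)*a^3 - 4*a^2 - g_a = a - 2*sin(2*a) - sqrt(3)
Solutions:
 g(a) = C1 + sqrt(3)*a^4/4 - 4*a^3/3 - a^2/2 + sqrt(3)*a - cos(2*a)


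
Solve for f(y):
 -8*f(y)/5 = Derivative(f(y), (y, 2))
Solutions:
 f(y) = C1*sin(2*sqrt(10)*y/5) + C2*cos(2*sqrt(10)*y/5)


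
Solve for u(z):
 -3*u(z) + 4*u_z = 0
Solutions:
 u(z) = C1*exp(3*z/4)


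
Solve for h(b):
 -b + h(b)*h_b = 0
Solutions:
 h(b) = -sqrt(C1 + b^2)
 h(b) = sqrt(C1 + b^2)


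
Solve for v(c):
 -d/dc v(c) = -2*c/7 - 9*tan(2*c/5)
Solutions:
 v(c) = C1 + c^2/7 - 45*log(cos(2*c/5))/2


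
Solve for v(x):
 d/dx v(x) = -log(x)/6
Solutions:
 v(x) = C1 - x*log(x)/6 + x/6


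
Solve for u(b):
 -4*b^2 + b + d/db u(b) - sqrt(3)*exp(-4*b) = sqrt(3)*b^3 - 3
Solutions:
 u(b) = C1 + sqrt(3)*b^4/4 + 4*b^3/3 - b^2/2 - 3*b - sqrt(3)*exp(-4*b)/4


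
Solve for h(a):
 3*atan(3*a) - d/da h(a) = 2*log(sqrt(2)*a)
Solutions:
 h(a) = C1 - 2*a*log(a) + 3*a*atan(3*a) - a*log(2) + 2*a - log(9*a^2 + 1)/2


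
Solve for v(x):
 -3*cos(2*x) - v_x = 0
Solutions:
 v(x) = C1 - 3*sin(2*x)/2


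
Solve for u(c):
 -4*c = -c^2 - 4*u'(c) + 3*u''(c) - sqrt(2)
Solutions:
 u(c) = C1 + C2*exp(4*c/3) - c^3/12 + 5*c^2/16 - sqrt(2)*c/4 + 15*c/32


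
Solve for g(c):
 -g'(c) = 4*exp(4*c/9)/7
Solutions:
 g(c) = C1 - 9*exp(4*c/9)/7


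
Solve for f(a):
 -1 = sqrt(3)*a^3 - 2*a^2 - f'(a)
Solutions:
 f(a) = C1 + sqrt(3)*a^4/4 - 2*a^3/3 + a


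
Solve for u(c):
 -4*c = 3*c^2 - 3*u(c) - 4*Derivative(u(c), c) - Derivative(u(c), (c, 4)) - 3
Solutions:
 u(c) = c^2 - 4*c/3 + (C1 + C2*c)*exp(-c) + (C3*sin(sqrt(2)*c) + C4*cos(sqrt(2)*c))*exp(c) + 7/9


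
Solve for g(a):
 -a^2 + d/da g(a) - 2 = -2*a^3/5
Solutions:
 g(a) = C1 - a^4/10 + a^3/3 + 2*a


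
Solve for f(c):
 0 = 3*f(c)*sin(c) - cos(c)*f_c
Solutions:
 f(c) = C1/cos(c)^3


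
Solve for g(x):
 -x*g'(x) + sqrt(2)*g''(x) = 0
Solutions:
 g(x) = C1 + C2*erfi(2^(1/4)*x/2)


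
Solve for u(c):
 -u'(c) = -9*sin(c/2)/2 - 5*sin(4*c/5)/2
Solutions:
 u(c) = C1 - 9*cos(c/2) - 25*cos(4*c/5)/8


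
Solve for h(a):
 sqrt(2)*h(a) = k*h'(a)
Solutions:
 h(a) = C1*exp(sqrt(2)*a/k)


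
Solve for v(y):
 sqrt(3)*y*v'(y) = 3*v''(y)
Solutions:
 v(y) = C1 + C2*erfi(sqrt(2)*3^(3/4)*y/6)


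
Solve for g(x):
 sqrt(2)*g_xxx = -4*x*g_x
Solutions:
 g(x) = C1 + Integral(C2*airyai(-sqrt(2)*x) + C3*airybi(-sqrt(2)*x), x)


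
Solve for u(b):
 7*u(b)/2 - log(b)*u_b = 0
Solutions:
 u(b) = C1*exp(7*li(b)/2)


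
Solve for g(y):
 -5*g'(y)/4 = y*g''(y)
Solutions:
 g(y) = C1 + C2/y^(1/4)


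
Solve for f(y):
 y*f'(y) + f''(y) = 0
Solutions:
 f(y) = C1 + C2*erf(sqrt(2)*y/2)


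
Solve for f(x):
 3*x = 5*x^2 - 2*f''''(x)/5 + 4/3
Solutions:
 f(x) = C1 + C2*x + C3*x^2 + C4*x^3 + 5*x^6/144 - x^5/16 + 5*x^4/36


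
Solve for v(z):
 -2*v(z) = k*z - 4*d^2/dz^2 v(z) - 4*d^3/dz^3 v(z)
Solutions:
 v(z) = C1*exp(-z*(2*2^(2/3)/(3*sqrt(57) + 23)^(1/3) + 4 + 2^(1/3)*(3*sqrt(57) + 23)^(1/3))/12)*sin(2^(1/3)*sqrt(3)*z*(-(3*sqrt(57) + 23)^(1/3) + 2*2^(1/3)/(3*sqrt(57) + 23)^(1/3))/12) + C2*exp(-z*(2*2^(2/3)/(3*sqrt(57) + 23)^(1/3) + 4 + 2^(1/3)*(3*sqrt(57) + 23)^(1/3))/12)*cos(2^(1/3)*sqrt(3)*z*(-(3*sqrt(57) + 23)^(1/3) + 2*2^(1/3)/(3*sqrt(57) + 23)^(1/3))/12) + C3*exp(z*(-2 + 2*2^(2/3)/(3*sqrt(57) + 23)^(1/3) + 2^(1/3)*(3*sqrt(57) + 23)^(1/3))/6) - k*z/2


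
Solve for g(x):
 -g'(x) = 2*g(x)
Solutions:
 g(x) = C1*exp(-2*x)


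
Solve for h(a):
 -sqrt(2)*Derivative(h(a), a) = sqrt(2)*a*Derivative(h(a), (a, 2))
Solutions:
 h(a) = C1 + C2*log(a)


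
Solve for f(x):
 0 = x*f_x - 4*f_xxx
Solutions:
 f(x) = C1 + Integral(C2*airyai(2^(1/3)*x/2) + C3*airybi(2^(1/3)*x/2), x)


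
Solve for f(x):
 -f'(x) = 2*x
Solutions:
 f(x) = C1 - x^2


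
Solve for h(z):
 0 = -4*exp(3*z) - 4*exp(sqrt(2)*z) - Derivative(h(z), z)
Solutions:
 h(z) = C1 - 4*exp(3*z)/3 - 2*sqrt(2)*exp(sqrt(2)*z)


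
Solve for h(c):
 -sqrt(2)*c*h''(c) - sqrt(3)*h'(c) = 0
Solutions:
 h(c) = C1 + C2*c^(1 - sqrt(6)/2)


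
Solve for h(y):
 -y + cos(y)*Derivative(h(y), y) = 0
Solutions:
 h(y) = C1 + Integral(y/cos(y), y)


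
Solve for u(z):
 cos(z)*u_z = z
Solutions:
 u(z) = C1 + Integral(z/cos(z), z)


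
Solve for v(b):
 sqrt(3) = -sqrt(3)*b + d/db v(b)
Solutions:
 v(b) = C1 + sqrt(3)*b^2/2 + sqrt(3)*b


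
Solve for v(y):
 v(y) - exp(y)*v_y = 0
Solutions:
 v(y) = C1*exp(-exp(-y))


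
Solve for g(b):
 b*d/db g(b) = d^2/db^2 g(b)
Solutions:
 g(b) = C1 + C2*erfi(sqrt(2)*b/2)


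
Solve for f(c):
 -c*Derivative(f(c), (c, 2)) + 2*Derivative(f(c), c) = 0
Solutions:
 f(c) = C1 + C2*c^3


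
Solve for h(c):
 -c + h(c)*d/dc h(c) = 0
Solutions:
 h(c) = -sqrt(C1 + c^2)
 h(c) = sqrt(C1 + c^2)


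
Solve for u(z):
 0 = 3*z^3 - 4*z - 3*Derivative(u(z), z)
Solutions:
 u(z) = C1 + z^4/4 - 2*z^2/3


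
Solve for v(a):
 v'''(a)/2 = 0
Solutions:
 v(a) = C1 + C2*a + C3*a^2


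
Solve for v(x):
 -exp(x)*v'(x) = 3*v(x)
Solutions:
 v(x) = C1*exp(3*exp(-x))


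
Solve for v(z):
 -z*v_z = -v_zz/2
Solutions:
 v(z) = C1 + C2*erfi(z)


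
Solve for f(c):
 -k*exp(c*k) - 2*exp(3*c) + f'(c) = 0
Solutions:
 f(c) = C1 + 2*exp(3*c)/3 + exp(c*k)


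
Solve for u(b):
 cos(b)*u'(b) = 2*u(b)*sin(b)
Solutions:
 u(b) = C1/cos(b)^2


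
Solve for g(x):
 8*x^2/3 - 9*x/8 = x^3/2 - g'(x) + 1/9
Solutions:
 g(x) = C1 + x^4/8 - 8*x^3/9 + 9*x^2/16 + x/9


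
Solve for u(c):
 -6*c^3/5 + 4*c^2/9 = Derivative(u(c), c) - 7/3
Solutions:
 u(c) = C1 - 3*c^4/10 + 4*c^3/27 + 7*c/3


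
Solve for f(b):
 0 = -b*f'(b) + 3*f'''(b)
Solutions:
 f(b) = C1 + Integral(C2*airyai(3^(2/3)*b/3) + C3*airybi(3^(2/3)*b/3), b)


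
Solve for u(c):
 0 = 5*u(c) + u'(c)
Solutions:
 u(c) = C1*exp(-5*c)


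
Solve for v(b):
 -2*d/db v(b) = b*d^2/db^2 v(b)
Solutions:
 v(b) = C1 + C2/b


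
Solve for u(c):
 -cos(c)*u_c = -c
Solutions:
 u(c) = C1 + Integral(c/cos(c), c)


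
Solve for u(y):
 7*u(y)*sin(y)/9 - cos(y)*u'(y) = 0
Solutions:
 u(y) = C1/cos(y)^(7/9)


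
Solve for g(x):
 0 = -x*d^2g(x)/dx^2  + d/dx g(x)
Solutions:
 g(x) = C1 + C2*x^2


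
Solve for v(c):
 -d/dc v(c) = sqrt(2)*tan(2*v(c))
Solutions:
 v(c) = -asin(C1*exp(-2*sqrt(2)*c))/2 + pi/2
 v(c) = asin(C1*exp(-2*sqrt(2)*c))/2


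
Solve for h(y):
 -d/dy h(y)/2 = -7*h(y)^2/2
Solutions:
 h(y) = -1/(C1 + 7*y)


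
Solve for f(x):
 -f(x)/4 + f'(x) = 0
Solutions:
 f(x) = C1*exp(x/4)


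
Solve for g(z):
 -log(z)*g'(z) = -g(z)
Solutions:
 g(z) = C1*exp(li(z))


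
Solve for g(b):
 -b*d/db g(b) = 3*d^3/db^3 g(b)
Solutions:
 g(b) = C1 + Integral(C2*airyai(-3^(2/3)*b/3) + C3*airybi(-3^(2/3)*b/3), b)


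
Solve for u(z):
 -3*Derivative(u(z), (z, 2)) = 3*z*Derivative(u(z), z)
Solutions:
 u(z) = C1 + C2*erf(sqrt(2)*z/2)


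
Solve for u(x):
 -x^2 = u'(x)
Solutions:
 u(x) = C1 - x^3/3


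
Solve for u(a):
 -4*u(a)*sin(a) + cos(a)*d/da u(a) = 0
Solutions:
 u(a) = C1/cos(a)^4


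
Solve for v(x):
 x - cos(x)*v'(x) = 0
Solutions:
 v(x) = C1 + Integral(x/cos(x), x)


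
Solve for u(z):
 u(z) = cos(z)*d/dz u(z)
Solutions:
 u(z) = C1*sqrt(sin(z) + 1)/sqrt(sin(z) - 1)


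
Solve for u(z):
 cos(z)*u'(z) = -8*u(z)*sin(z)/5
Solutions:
 u(z) = C1*cos(z)^(8/5)


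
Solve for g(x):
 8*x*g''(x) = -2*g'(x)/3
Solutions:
 g(x) = C1 + C2*x^(11/12)


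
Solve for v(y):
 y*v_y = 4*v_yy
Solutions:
 v(y) = C1 + C2*erfi(sqrt(2)*y/4)


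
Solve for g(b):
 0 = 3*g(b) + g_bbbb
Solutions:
 g(b) = (C1*sin(sqrt(2)*3^(1/4)*b/2) + C2*cos(sqrt(2)*3^(1/4)*b/2))*exp(-sqrt(2)*3^(1/4)*b/2) + (C3*sin(sqrt(2)*3^(1/4)*b/2) + C4*cos(sqrt(2)*3^(1/4)*b/2))*exp(sqrt(2)*3^(1/4)*b/2)


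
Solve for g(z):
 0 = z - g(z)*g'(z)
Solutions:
 g(z) = -sqrt(C1 + z^2)
 g(z) = sqrt(C1 + z^2)


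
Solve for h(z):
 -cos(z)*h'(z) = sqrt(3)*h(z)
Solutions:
 h(z) = C1*(sin(z) - 1)^(sqrt(3)/2)/(sin(z) + 1)^(sqrt(3)/2)


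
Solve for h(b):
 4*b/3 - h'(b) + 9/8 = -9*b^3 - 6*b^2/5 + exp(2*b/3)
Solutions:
 h(b) = C1 + 9*b^4/4 + 2*b^3/5 + 2*b^2/3 + 9*b/8 - 3*exp(2*b/3)/2


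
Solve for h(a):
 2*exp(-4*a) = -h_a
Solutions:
 h(a) = C1 + exp(-4*a)/2


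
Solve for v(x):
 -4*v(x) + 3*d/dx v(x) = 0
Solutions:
 v(x) = C1*exp(4*x/3)


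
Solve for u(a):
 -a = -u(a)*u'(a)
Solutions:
 u(a) = -sqrt(C1 + a^2)
 u(a) = sqrt(C1 + a^2)


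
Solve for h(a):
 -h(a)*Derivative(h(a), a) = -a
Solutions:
 h(a) = -sqrt(C1 + a^2)
 h(a) = sqrt(C1 + a^2)


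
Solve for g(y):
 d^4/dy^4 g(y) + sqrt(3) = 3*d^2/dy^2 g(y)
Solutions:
 g(y) = C1 + C2*y + C3*exp(-sqrt(3)*y) + C4*exp(sqrt(3)*y) + sqrt(3)*y^2/6


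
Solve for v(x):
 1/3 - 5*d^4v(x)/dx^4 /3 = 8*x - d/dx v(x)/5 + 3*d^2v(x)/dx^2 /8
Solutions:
 v(x) = C1 + C2*exp(30^(1/3)*x*(-(16 + sqrt(286))^(1/3) + 30^(1/3)/(16 + sqrt(286))^(1/3))/40)*sin(10^(1/3)*3^(1/6)*x*(3*10^(1/3)/(16 + sqrt(286))^(1/3) + 3^(2/3)*(16 + sqrt(286))^(1/3))/40) + C3*exp(30^(1/3)*x*(-(16 + sqrt(286))^(1/3) + 30^(1/3)/(16 + sqrt(286))^(1/3))/40)*cos(10^(1/3)*3^(1/6)*x*(3*10^(1/3)/(16 + sqrt(286))^(1/3) + 3^(2/3)*(16 + sqrt(286))^(1/3))/40) + C4*exp(-30^(1/3)*x*(-(16 + sqrt(286))^(1/3) + 30^(1/3)/(16 + sqrt(286))^(1/3))/20) + 20*x^2 + 220*x/3


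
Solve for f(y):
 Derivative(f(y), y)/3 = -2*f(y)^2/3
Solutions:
 f(y) = 1/(C1 + 2*y)


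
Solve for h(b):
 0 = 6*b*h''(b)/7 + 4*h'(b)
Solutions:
 h(b) = C1 + C2/b^(11/3)


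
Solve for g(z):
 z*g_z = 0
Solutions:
 g(z) = C1


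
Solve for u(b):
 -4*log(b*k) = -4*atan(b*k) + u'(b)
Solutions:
 u(b) = C1 - 4*b*log(b*k) + 4*b + 4*Piecewise((b*atan(b*k) - log(b^2*k^2 + 1)/(2*k), Ne(k, 0)), (0, True))


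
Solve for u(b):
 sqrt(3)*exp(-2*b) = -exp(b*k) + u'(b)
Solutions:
 u(b) = C1 - sqrt(3)*exp(-2*b)/2 + exp(b*k)/k


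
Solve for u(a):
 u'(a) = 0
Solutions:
 u(a) = C1


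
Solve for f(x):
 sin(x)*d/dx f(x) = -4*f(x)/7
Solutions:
 f(x) = C1*(cos(x) + 1)^(2/7)/(cos(x) - 1)^(2/7)


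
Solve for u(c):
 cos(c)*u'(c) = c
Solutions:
 u(c) = C1 + Integral(c/cos(c), c)


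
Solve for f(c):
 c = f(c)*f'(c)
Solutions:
 f(c) = -sqrt(C1 + c^2)
 f(c) = sqrt(C1 + c^2)


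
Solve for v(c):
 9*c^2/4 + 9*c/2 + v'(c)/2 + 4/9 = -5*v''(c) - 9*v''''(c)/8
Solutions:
 v(c) = C1 + C2*exp(-2^(1/3)*c*(-3*(3 + sqrt(48729)/9)^(1/3) + 20*2^(1/3)/(3 + sqrt(48729)/9)^(1/3))/18)*sin(sqrt(3)*c*(40/(6 + 2*sqrt(48729)/9)^(1/3) + 3*(6 + 2*sqrt(48729)/9)^(1/3))/18) + C3*exp(-2^(1/3)*c*(-3*(3 + sqrt(48729)/9)^(1/3) + 20*2^(1/3)/(3 + sqrt(48729)/9)^(1/3))/18)*cos(sqrt(3)*c*(40/(6 + 2*sqrt(48729)/9)^(1/3) + 3*(6 + 2*sqrt(48729)/9)^(1/3))/18) + C4*exp(2^(1/3)*c*(-3*(3 + sqrt(48729)/9)^(1/3) + 20*2^(1/3)/(3 + sqrt(48729)/9)^(1/3))/9) - 3*c^3/2 + 81*c^2/2 - 7298*c/9


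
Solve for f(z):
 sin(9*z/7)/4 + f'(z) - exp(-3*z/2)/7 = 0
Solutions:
 f(z) = C1 + 7*cos(9*z/7)/36 - 2*exp(-3*z/2)/21


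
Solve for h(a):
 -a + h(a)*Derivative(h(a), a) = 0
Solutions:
 h(a) = -sqrt(C1 + a^2)
 h(a) = sqrt(C1 + a^2)


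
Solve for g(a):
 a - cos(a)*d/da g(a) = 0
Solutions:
 g(a) = C1 + Integral(a/cos(a), a)


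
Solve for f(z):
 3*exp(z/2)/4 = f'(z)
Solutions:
 f(z) = C1 + 3*exp(z/2)/2


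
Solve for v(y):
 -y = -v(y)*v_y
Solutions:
 v(y) = -sqrt(C1 + y^2)
 v(y) = sqrt(C1 + y^2)


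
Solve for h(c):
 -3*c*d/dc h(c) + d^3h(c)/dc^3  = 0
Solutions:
 h(c) = C1 + Integral(C2*airyai(3^(1/3)*c) + C3*airybi(3^(1/3)*c), c)


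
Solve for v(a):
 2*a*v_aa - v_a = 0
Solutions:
 v(a) = C1 + C2*a^(3/2)


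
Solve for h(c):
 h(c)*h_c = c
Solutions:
 h(c) = -sqrt(C1 + c^2)
 h(c) = sqrt(C1 + c^2)


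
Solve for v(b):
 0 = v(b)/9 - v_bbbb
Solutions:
 v(b) = C1*exp(-sqrt(3)*b/3) + C2*exp(sqrt(3)*b/3) + C3*sin(sqrt(3)*b/3) + C4*cos(sqrt(3)*b/3)


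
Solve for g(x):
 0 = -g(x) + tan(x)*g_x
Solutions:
 g(x) = C1*sin(x)


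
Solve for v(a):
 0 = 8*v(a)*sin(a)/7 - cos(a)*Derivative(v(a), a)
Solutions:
 v(a) = C1/cos(a)^(8/7)


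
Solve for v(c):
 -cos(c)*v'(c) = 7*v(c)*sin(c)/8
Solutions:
 v(c) = C1*cos(c)^(7/8)


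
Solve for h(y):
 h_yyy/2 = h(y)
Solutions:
 h(y) = C3*exp(2^(1/3)*y) + (C1*sin(2^(1/3)*sqrt(3)*y/2) + C2*cos(2^(1/3)*sqrt(3)*y/2))*exp(-2^(1/3)*y/2)


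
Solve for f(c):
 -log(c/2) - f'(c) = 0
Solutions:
 f(c) = C1 - c*log(c) + c*log(2) + c


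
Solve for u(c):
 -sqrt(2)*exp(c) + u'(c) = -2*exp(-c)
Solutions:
 u(c) = C1 + sqrt(2)*exp(c) + 2*exp(-c)
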